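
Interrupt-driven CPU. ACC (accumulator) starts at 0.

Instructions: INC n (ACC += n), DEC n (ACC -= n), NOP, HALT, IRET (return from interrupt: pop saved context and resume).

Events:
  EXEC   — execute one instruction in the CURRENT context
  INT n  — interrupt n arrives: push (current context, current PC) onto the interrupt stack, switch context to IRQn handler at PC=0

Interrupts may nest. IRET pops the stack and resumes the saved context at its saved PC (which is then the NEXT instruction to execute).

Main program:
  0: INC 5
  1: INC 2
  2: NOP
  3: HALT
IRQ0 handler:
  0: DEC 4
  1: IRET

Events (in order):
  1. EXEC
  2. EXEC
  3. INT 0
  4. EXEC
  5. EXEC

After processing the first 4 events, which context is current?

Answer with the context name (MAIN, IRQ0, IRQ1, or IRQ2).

Event 1 (EXEC): [MAIN] PC=0: INC 5 -> ACC=5
Event 2 (EXEC): [MAIN] PC=1: INC 2 -> ACC=7
Event 3 (INT 0): INT 0 arrives: push (MAIN, PC=2), enter IRQ0 at PC=0 (depth now 1)
Event 4 (EXEC): [IRQ0] PC=0: DEC 4 -> ACC=3

Answer: IRQ0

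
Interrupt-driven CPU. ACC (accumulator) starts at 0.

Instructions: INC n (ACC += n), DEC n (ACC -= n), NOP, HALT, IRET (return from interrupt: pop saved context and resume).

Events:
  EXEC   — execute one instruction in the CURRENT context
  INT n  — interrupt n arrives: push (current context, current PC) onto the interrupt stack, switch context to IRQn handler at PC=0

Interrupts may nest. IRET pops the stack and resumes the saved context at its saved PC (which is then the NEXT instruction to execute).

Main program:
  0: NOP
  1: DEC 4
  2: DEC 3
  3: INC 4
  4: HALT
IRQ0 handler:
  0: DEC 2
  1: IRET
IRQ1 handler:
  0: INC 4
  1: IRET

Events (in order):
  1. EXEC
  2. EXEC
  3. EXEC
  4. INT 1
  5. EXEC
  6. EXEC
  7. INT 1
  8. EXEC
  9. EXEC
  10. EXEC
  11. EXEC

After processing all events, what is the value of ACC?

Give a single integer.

Answer: 5

Derivation:
Event 1 (EXEC): [MAIN] PC=0: NOP
Event 2 (EXEC): [MAIN] PC=1: DEC 4 -> ACC=-4
Event 3 (EXEC): [MAIN] PC=2: DEC 3 -> ACC=-7
Event 4 (INT 1): INT 1 arrives: push (MAIN, PC=3), enter IRQ1 at PC=0 (depth now 1)
Event 5 (EXEC): [IRQ1] PC=0: INC 4 -> ACC=-3
Event 6 (EXEC): [IRQ1] PC=1: IRET -> resume MAIN at PC=3 (depth now 0)
Event 7 (INT 1): INT 1 arrives: push (MAIN, PC=3), enter IRQ1 at PC=0 (depth now 1)
Event 8 (EXEC): [IRQ1] PC=0: INC 4 -> ACC=1
Event 9 (EXEC): [IRQ1] PC=1: IRET -> resume MAIN at PC=3 (depth now 0)
Event 10 (EXEC): [MAIN] PC=3: INC 4 -> ACC=5
Event 11 (EXEC): [MAIN] PC=4: HALT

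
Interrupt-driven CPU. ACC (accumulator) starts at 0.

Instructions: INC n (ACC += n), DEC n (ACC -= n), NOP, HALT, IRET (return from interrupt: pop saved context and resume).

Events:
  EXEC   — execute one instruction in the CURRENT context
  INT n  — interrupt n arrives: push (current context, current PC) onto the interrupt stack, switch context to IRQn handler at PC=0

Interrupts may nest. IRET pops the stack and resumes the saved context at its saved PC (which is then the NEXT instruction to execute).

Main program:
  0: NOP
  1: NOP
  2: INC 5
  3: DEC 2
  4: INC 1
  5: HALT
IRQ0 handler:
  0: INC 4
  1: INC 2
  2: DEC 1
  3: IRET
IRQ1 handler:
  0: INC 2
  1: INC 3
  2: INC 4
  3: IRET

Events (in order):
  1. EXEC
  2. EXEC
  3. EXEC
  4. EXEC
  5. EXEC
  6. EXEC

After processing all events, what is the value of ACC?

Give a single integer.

Event 1 (EXEC): [MAIN] PC=0: NOP
Event 2 (EXEC): [MAIN] PC=1: NOP
Event 3 (EXEC): [MAIN] PC=2: INC 5 -> ACC=5
Event 4 (EXEC): [MAIN] PC=3: DEC 2 -> ACC=3
Event 5 (EXEC): [MAIN] PC=4: INC 1 -> ACC=4
Event 6 (EXEC): [MAIN] PC=5: HALT

Answer: 4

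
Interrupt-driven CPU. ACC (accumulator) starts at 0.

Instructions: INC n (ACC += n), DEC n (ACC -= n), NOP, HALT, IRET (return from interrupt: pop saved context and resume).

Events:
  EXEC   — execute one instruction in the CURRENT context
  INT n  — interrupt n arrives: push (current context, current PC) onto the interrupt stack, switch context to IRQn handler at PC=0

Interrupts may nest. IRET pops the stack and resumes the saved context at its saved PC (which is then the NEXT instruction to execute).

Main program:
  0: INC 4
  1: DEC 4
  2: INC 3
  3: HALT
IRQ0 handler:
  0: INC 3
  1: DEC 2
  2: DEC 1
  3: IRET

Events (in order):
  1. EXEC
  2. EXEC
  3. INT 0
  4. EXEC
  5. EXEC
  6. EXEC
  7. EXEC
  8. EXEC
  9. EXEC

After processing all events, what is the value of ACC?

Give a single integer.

Answer: 3

Derivation:
Event 1 (EXEC): [MAIN] PC=0: INC 4 -> ACC=4
Event 2 (EXEC): [MAIN] PC=1: DEC 4 -> ACC=0
Event 3 (INT 0): INT 0 arrives: push (MAIN, PC=2), enter IRQ0 at PC=0 (depth now 1)
Event 4 (EXEC): [IRQ0] PC=0: INC 3 -> ACC=3
Event 5 (EXEC): [IRQ0] PC=1: DEC 2 -> ACC=1
Event 6 (EXEC): [IRQ0] PC=2: DEC 1 -> ACC=0
Event 7 (EXEC): [IRQ0] PC=3: IRET -> resume MAIN at PC=2 (depth now 0)
Event 8 (EXEC): [MAIN] PC=2: INC 3 -> ACC=3
Event 9 (EXEC): [MAIN] PC=3: HALT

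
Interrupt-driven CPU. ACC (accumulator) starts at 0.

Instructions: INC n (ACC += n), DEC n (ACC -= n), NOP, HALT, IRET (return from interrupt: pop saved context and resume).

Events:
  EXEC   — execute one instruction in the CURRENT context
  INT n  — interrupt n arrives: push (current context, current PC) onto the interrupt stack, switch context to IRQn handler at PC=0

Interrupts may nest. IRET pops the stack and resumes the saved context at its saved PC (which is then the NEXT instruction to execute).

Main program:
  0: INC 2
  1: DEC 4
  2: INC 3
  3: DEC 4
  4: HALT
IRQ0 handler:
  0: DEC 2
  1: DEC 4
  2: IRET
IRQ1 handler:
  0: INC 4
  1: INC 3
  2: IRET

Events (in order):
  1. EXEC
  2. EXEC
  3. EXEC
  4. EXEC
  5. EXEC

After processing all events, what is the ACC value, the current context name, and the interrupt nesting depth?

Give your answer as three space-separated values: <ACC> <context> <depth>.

Answer: -3 MAIN 0

Derivation:
Event 1 (EXEC): [MAIN] PC=0: INC 2 -> ACC=2
Event 2 (EXEC): [MAIN] PC=1: DEC 4 -> ACC=-2
Event 3 (EXEC): [MAIN] PC=2: INC 3 -> ACC=1
Event 4 (EXEC): [MAIN] PC=3: DEC 4 -> ACC=-3
Event 5 (EXEC): [MAIN] PC=4: HALT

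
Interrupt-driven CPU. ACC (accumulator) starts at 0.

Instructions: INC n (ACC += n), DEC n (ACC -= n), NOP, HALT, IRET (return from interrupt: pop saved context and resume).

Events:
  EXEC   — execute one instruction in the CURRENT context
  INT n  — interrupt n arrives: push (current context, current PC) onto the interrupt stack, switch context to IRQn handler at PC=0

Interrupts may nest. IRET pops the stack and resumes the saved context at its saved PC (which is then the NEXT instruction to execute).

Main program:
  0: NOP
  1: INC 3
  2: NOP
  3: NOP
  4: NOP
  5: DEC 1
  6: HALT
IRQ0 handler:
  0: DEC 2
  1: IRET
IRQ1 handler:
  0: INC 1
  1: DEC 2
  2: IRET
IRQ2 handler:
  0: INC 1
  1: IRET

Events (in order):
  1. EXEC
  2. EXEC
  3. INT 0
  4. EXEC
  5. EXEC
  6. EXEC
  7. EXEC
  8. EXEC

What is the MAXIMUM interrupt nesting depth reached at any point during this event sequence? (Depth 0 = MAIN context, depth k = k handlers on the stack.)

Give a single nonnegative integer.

Answer: 1

Derivation:
Event 1 (EXEC): [MAIN] PC=0: NOP [depth=0]
Event 2 (EXEC): [MAIN] PC=1: INC 3 -> ACC=3 [depth=0]
Event 3 (INT 0): INT 0 arrives: push (MAIN, PC=2), enter IRQ0 at PC=0 (depth now 1) [depth=1]
Event 4 (EXEC): [IRQ0] PC=0: DEC 2 -> ACC=1 [depth=1]
Event 5 (EXEC): [IRQ0] PC=1: IRET -> resume MAIN at PC=2 (depth now 0) [depth=0]
Event 6 (EXEC): [MAIN] PC=2: NOP [depth=0]
Event 7 (EXEC): [MAIN] PC=3: NOP [depth=0]
Event 8 (EXEC): [MAIN] PC=4: NOP [depth=0]
Max depth observed: 1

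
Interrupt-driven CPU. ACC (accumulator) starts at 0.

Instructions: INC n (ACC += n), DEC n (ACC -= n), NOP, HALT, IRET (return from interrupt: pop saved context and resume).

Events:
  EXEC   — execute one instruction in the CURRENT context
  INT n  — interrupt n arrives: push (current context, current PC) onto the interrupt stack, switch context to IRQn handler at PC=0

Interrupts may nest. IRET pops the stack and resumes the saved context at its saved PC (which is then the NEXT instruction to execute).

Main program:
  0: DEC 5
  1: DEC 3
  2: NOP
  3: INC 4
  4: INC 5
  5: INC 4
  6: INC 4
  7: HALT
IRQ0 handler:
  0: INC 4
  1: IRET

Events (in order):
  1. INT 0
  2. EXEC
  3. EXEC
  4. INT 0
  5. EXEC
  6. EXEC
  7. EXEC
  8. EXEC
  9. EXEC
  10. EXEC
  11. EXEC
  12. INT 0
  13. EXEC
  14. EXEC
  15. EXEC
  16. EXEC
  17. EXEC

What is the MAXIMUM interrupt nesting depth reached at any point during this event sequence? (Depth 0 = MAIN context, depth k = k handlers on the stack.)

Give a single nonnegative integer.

Event 1 (INT 0): INT 0 arrives: push (MAIN, PC=0), enter IRQ0 at PC=0 (depth now 1) [depth=1]
Event 2 (EXEC): [IRQ0] PC=0: INC 4 -> ACC=4 [depth=1]
Event 3 (EXEC): [IRQ0] PC=1: IRET -> resume MAIN at PC=0 (depth now 0) [depth=0]
Event 4 (INT 0): INT 0 arrives: push (MAIN, PC=0), enter IRQ0 at PC=0 (depth now 1) [depth=1]
Event 5 (EXEC): [IRQ0] PC=0: INC 4 -> ACC=8 [depth=1]
Event 6 (EXEC): [IRQ0] PC=1: IRET -> resume MAIN at PC=0 (depth now 0) [depth=0]
Event 7 (EXEC): [MAIN] PC=0: DEC 5 -> ACC=3 [depth=0]
Event 8 (EXEC): [MAIN] PC=1: DEC 3 -> ACC=0 [depth=0]
Event 9 (EXEC): [MAIN] PC=2: NOP [depth=0]
Event 10 (EXEC): [MAIN] PC=3: INC 4 -> ACC=4 [depth=0]
Event 11 (EXEC): [MAIN] PC=4: INC 5 -> ACC=9 [depth=0]
Event 12 (INT 0): INT 0 arrives: push (MAIN, PC=5), enter IRQ0 at PC=0 (depth now 1) [depth=1]
Event 13 (EXEC): [IRQ0] PC=0: INC 4 -> ACC=13 [depth=1]
Event 14 (EXEC): [IRQ0] PC=1: IRET -> resume MAIN at PC=5 (depth now 0) [depth=0]
Event 15 (EXEC): [MAIN] PC=5: INC 4 -> ACC=17 [depth=0]
Event 16 (EXEC): [MAIN] PC=6: INC 4 -> ACC=21 [depth=0]
Event 17 (EXEC): [MAIN] PC=7: HALT [depth=0]
Max depth observed: 1

Answer: 1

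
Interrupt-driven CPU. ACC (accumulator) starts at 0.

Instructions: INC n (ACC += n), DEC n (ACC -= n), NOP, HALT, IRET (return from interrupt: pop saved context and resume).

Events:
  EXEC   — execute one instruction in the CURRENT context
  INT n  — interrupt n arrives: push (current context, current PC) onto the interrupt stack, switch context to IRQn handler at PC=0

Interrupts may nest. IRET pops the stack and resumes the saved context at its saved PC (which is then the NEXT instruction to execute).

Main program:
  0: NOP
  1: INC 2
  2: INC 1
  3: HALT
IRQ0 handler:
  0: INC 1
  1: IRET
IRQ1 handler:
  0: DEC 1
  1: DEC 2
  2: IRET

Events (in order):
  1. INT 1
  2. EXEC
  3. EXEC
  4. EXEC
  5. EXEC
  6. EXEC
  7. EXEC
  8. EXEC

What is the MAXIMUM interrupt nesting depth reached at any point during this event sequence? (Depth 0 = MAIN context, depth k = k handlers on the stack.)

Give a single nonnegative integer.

Event 1 (INT 1): INT 1 arrives: push (MAIN, PC=0), enter IRQ1 at PC=0 (depth now 1) [depth=1]
Event 2 (EXEC): [IRQ1] PC=0: DEC 1 -> ACC=-1 [depth=1]
Event 3 (EXEC): [IRQ1] PC=1: DEC 2 -> ACC=-3 [depth=1]
Event 4 (EXEC): [IRQ1] PC=2: IRET -> resume MAIN at PC=0 (depth now 0) [depth=0]
Event 5 (EXEC): [MAIN] PC=0: NOP [depth=0]
Event 6 (EXEC): [MAIN] PC=1: INC 2 -> ACC=-1 [depth=0]
Event 7 (EXEC): [MAIN] PC=2: INC 1 -> ACC=0 [depth=0]
Event 8 (EXEC): [MAIN] PC=3: HALT [depth=0]
Max depth observed: 1

Answer: 1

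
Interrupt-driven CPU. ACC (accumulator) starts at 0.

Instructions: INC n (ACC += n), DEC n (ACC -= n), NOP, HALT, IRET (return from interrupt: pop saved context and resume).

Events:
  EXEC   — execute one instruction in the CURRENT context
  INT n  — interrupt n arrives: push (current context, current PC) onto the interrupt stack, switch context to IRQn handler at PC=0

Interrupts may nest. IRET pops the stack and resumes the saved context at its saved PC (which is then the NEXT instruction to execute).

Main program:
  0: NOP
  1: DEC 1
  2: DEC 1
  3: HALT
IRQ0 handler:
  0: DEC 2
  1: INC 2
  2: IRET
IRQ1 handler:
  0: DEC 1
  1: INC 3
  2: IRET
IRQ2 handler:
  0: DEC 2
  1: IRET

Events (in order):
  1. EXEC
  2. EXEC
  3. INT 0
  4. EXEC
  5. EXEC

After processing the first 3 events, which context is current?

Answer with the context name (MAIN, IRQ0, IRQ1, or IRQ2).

Answer: IRQ0

Derivation:
Event 1 (EXEC): [MAIN] PC=0: NOP
Event 2 (EXEC): [MAIN] PC=1: DEC 1 -> ACC=-1
Event 3 (INT 0): INT 0 arrives: push (MAIN, PC=2), enter IRQ0 at PC=0 (depth now 1)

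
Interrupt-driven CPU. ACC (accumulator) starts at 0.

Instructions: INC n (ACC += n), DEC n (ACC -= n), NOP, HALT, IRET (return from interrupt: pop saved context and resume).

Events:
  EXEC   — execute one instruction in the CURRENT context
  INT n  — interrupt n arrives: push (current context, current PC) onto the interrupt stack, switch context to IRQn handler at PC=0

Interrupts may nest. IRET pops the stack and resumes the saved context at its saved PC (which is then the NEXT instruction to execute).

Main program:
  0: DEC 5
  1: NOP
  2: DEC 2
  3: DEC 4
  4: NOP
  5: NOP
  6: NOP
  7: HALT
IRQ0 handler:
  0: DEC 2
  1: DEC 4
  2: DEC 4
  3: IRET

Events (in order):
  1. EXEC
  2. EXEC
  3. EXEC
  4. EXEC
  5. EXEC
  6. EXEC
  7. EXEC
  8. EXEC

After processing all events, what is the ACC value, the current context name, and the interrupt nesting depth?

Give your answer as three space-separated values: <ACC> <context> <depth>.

Answer: -11 MAIN 0

Derivation:
Event 1 (EXEC): [MAIN] PC=0: DEC 5 -> ACC=-5
Event 2 (EXEC): [MAIN] PC=1: NOP
Event 3 (EXEC): [MAIN] PC=2: DEC 2 -> ACC=-7
Event 4 (EXEC): [MAIN] PC=3: DEC 4 -> ACC=-11
Event 5 (EXEC): [MAIN] PC=4: NOP
Event 6 (EXEC): [MAIN] PC=5: NOP
Event 7 (EXEC): [MAIN] PC=6: NOP
Event 8 (EXEC): [MAIN] PC=7: HALT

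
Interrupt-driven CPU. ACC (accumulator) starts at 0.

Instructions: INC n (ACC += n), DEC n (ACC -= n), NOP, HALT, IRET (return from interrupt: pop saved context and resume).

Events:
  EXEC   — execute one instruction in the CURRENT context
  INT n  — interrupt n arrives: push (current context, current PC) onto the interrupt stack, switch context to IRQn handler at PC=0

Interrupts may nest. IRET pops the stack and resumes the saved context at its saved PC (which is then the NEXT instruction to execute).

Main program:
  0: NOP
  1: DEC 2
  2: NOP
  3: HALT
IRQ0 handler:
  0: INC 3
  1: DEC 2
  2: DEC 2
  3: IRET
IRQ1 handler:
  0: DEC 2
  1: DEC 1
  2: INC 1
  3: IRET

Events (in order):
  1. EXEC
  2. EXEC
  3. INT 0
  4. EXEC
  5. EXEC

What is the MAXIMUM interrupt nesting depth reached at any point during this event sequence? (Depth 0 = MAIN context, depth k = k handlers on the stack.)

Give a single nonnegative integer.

Event 1 (EXEC): [MAIN] PC=0: NOP [depth=0]
Event 2 (EXEC): [MAIN] PC=1: DEC 2 -> ACC=-2 [depth=0]
Event 3 (INT 0): INT 0 arrives: push (MAIN, PC=2), enter IRQ0 at PC=0 (depth now 1) [depth=1]
Event 4 (EXEC): [IRQ0] PC=0: INC 3 -> ACC=1 [depth=1]
Event 5 (EXEC): [IRQ0] PC=1: DEC 2 -> ACC=-1 [depth=1]
Max depth observed: 1

Answer: 1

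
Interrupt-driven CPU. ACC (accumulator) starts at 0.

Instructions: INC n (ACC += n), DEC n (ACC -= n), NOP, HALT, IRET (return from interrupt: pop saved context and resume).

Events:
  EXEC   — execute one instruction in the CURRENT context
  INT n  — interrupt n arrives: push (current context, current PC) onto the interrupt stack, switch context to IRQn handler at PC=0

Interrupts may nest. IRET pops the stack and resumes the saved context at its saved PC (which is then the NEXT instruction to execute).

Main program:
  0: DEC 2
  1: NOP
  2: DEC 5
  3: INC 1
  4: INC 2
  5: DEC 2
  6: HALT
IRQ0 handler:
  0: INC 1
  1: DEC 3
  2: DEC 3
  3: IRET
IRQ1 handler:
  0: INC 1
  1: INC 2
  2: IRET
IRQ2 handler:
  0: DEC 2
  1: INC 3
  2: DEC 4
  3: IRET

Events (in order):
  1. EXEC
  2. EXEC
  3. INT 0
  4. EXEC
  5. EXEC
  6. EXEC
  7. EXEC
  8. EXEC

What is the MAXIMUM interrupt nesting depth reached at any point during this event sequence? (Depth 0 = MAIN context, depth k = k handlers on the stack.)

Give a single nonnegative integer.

Event 1 (EXEC): [MAIN] PC=0: DEC 2 -> ACC=-2 [depth=0]
Event 2 (EXEC): [MAIN] PC=1: NOP [depth=0]
Event 3 (INT 0): INT 0 arrives: push (MAIN, PC=2), enter IRQ0 at PC=0 (depth now 1) [depth=1]
Event 4 (EXEC): [IRQ0] PC=0: INC 1 -> ACC=-1 [depth=1]
Event 5 (EXEC): [IRQ0] PC=1: DEC 3 -> ACC=-4 [depth=1]
Event 6 (EXEC): [IRQ0] PC=2: DEC 3 -> ACC=-7 [depth=1]
Event 7 (EXEC): [IRQ0] PC=3: IRET -> resume MAIN at PC=2 (depth now 0) [depth=0]
Event 8 (EXEC): [MAIN] PC=2: DEC 5 -> ACC=-12 [depth=0]
Max depth observed: 1

Answer: 1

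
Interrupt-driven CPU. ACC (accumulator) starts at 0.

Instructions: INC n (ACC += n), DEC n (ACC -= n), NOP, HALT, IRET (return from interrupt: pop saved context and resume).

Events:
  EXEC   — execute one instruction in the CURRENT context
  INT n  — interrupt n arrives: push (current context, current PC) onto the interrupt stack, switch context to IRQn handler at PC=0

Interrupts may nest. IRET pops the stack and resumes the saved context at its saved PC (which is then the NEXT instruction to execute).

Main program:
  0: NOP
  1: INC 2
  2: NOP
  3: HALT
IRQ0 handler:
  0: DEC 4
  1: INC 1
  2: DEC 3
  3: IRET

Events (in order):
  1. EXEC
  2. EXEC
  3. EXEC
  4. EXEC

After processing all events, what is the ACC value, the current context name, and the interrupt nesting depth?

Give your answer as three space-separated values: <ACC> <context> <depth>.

Event 1 (EXEC): [MAIN] PC=0: NOP
Event 2 (EXEC): [MAIN] PC=1: INC 2 -> ACC=2
Event 3 (EXEC): [MAIN] PC=2: NOP
Event 4 (EXEC): [MAIN] PC=3: HALT

Answer: 2 MAIN 0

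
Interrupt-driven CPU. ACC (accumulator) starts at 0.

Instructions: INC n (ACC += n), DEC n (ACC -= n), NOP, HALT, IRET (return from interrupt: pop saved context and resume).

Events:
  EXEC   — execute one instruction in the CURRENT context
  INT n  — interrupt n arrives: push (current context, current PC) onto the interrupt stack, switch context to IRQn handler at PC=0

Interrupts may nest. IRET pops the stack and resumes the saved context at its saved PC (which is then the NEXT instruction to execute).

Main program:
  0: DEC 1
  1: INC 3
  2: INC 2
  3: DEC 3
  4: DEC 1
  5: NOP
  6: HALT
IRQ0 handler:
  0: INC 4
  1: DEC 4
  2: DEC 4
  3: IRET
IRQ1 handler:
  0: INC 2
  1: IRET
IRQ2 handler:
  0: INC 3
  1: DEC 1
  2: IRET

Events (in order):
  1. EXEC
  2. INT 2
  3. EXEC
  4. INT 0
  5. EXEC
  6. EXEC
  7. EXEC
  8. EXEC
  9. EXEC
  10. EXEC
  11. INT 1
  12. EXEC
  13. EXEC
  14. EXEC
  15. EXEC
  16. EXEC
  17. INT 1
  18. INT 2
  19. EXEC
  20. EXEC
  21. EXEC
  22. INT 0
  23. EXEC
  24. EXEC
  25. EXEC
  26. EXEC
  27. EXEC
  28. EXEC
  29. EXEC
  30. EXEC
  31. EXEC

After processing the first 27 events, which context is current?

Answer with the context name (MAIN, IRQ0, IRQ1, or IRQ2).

Event 1 (EXEC): [MAIN] PC=0: DEC 1 -> ACC=-1
Event 2 (INT 2): INT 2 arrives: push (MAIN, PC=1), enter IRQ2 at PC=0 (depth now 1)
Event 3 (EXEC): [IRQ2] PC=0: INC 3 -> ACC=2
Event 4 (INT 0): INT 0 arrives: push (IRQ2, PC=1), enter IRQ0 at PC=0 (depth now 2)
Event 5 (EXEC): [IRQ0] PC=0: INC 4 -> ACC=6
Event 6 (EXEC): [IRQ0] PC=1: DEC 4 -> ACC=2
Event 7 (EXEC): [IRQ0] PC=2: DEC 4 -> ACC=-2
Event 8 (EXEC): [IRQ0] PC=3: IRET -> resume IRQ2 at PC=1 (depth now 1)
Event 9 (EXEC): [IRQ2] PC=1: DEC 1 -> ACC=-3
Event 10 (EXEC): [IRQ2] PC=2: IRET -> resume MAIN at PC=1 (depth now 0)
Event 11 (INT 1): INT 1 arrives: push (MAIN, PC=1), enter IRQ1 at PC=0 (depth now 1)
Event 12 (EXEC): [IRQ1] PC=0: INC 2 -> ACC=-1
Event 13 (EXEC): [IRQ1] PC=1: IRET -> resume MAIN at PC=1 (depth now 0)
Event 14 (EXEC): [MAIN] PC=1: INC 3 -> ACC=2
Event 15 (EXEC): [MAIN] PC=2: INC 2 -> ACC=4
Event 16 (EXEC): [MAIN] PC=3: DEC 3 -> ACC=1
Event 17 (INT 1): INT 1 arrives: push (MAIN, PC=4), enter IRQ1 at PC=0 (depth now 1)
Event 18 (INT 2): INT 2 arrives: push (IRQ1, PC=0), enter IRQ2 at PC=0 (depth now 2)
Event 19 (EXEC): [IRQ2] PC=0: INC 3 -> ACC=4
Event 20 (EXEC): [IRQ2] PC=1: DEC 1 -> ACC=3
Event 21 (EXEC): [IRQ2] PC=2: IRET -> resume IRQ1 at PC=0 (depth now 1)
Event 22 (INT 0): INT 0 arrives: push (IRQ1, PC=0), enter IRQ0 at PC=0 (depth now 2)
Event 23 (EXEC): [IRQ0] PC=0: INC 4 -> ACC=7
Event 24 (EXEC): [IRQ0] PC=1: DEC 4 -> ACC=3
Event 25 (EXEC): [IRQ0] PC=2: DEC 4 -> ACC=-1
Event 26 (EXEC): [IRQ0] PC=3: IRET -> resume IRQ1 at PC=0 (depth now 1)
Event 27 (EXEC): [IRQ1] PC=0: INC 2 -> ACC=1

Answer: IRQ1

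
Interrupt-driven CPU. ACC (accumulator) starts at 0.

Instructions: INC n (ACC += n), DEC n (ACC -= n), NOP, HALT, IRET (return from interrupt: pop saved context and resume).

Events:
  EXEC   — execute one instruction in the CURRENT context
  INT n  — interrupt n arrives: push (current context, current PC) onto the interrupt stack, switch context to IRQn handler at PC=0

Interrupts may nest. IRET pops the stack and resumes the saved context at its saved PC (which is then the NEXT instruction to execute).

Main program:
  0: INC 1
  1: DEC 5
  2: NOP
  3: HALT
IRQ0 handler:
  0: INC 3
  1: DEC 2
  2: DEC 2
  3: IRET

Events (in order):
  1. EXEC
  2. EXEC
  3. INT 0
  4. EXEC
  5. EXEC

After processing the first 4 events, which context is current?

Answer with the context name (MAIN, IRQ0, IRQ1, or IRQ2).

Event 1 (EXEC): [MAIN] PC=0: INC 1 -> ACC=1
Event 2 (EXEC): [MAIN] PC=1: DEC 5 -> ACC=-4
Event 3 (INT 0): INT 0 arrives: push (MAIN, PC=2), enter IRQ0 at PC=0 (depth now 1)
Event 4 (EXEC): [IRQ0] PC=0: INC 3 -> ACC=-1

Answer: IRQ0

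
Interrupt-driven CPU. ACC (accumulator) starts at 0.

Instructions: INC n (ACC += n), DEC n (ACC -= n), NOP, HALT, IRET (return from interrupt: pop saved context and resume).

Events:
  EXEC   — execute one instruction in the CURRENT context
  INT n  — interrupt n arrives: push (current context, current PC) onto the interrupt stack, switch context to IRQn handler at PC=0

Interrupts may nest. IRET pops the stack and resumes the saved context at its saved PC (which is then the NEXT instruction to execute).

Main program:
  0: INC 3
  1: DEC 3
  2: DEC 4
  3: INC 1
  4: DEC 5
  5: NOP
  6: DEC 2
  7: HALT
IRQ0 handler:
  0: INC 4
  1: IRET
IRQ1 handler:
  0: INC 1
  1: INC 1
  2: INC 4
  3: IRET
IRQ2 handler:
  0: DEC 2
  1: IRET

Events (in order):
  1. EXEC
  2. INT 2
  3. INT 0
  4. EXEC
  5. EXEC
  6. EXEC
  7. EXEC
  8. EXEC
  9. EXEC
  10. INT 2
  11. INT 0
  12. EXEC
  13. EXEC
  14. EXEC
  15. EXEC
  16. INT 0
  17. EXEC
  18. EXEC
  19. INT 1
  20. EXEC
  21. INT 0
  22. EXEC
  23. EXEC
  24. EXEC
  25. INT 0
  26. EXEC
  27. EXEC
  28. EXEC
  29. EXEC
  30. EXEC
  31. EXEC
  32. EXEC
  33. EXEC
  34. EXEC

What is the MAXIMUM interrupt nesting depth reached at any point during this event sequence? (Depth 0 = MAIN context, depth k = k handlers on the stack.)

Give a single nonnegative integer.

Event 1 (EXEC): [MAIN] PC=0: INC 3 -> ACC=3 [depth=0]
Event 2 (INT 2): INT 2 arrives: push (MAIN, PC=1), enter IRQ2 at PC=0 (depth now 1) [depth=1]
Event 3 (INT 0): INT 0 arrives: push (IRQ2, PC=0), enter IRQ0 at PC=0 (depth now 2) [depth=2]
Event 4 (EXEC): [IRQ0] PC=0: INC 4 -> ACC=7 [depth=2]
Event 5 (EXEC): [IRQ0] PC=1: IRET -> resume IRQ2 at PC=0 (depth now 1) [depth=1]
Event 6 (EXEC): [IRQ2] PC=0: DEC 2 -> ACC=5 [depth=1]
Event 7 (EXEC): [IRQ2] PC=1: IRET -> resume MAIN at PC=1 (depth now 0) [depth=0]
Event 8 (EXEC): [MAIN] PC=1: DEC 3 -> ACC=2 [depth=0]
Event 9 (EXEC): [MAIN] PC=2: DEC 4 -> ACC=-2 [depth=0]
Event 10 (INT 2): INT 2 arrives: push (MAIN, PC=3), enter IRQ2 at PC=0 (depth now 1) [depth=1]
Event 11 (INT 0): INT 0 arrives: push (IRQ2, PC=0), enter IRQ0 at PC=0 (depth now 2) [depth=2]
Event 12 (EXEC): [IRQ0] PC=0: INC 4 -> ACC=2 [depth=2]
Event 13 (EXEC): [IRQ0] PC=1: IRET -> resume IRQ2 at PC=0 (depth now 1) [depth=1]
Event 14 (EXEC): [IRQ2] PC=0: DEC 2 -> ACC=0 [depth=1]
Event 15 (EXEC): [IRQ2] PC=1: IRET -> resume MAIN at PC=3 (depth now 0) [depth=0]
Event 16 (INT 0): INT 0 arrives: push (MAIN, PC=3), enter IRQ0 at PC=0 (depth now 1) [depth=1]
Event 17 (EXEC): [IRQ0] PC=0: INC 4 -> ACC=4 [depth=1]
Event 18 (EXEC): [IRQ0] PC=1: IRET -> resume MAIN at PC=3 (depth now 0) [depth=0]
Event 19 (INT 1): INT 1 arrives: push (MAIN, PC=3), enter IRQ1 at PC=0 (depth now 1) [depth=1]
Event 20 (EXEC): [IRQ1] PC=0: INC 1 -> ACC=5 [depth=1]
Event 21 (INT 0): INT 0 arrives: push (IRQ1, PC=1), enter IRQ0 at PC=0 (depth now 2) [depth=2]
Event 22 (EXEC): [IRQ0] PC=0: INC 4 -> ACC=9 [depth=2]
Event 23 (EXEC): [IRQ0] PC=1: IRET -> resume IRQ1 at PC=1 (depth now 1) [depth=1]
Event 24 (EXEC): [IRQ1] PC=1: INC 1 -> ACC=10 [depth=1]
Event 25 (INT 0): INT 0 arrives: push (IRQ1, PC=2), enter IRQ0 at PC=0 (depth now 2) [depth=2]
Event 26 (EXEC): [IRQ0] PC=0: INC 4 -> ACC=14 [depth=2]
Event 27 (EXEC): [IRQ0] PC=1: IRET -> resume IRQ1 at PC=2 (depth now 1) [depth=1]
Event 28 (EXEC): [IRQ1] PC=2: INC 4 -> ACC=18 [depth=1]
Event 29 (EXEC): [IRQ1] PC=3: IRET -> resume MAIN at PC=3 (depth now 0) [depth=0]
Event 30 (EXEC): [MAIN] PC=3: INC 1 -> ACC=19 [depth=0]
Event 31 (EXEC): [MAIN] PC=4: DEC 5 -> ACC=14 [depth=0]
Event 32 (EXEC): [MAIN] PC=5: NOP [depth=0]
Event 33 (EXEC): [MAIN] PC=6: DEC 2 -> ACC=12 [depth=0]
Event 34 (EXEC): [MAIN] PC=7: HALT [depth=0]
Max depth observed: 2

Answer: 2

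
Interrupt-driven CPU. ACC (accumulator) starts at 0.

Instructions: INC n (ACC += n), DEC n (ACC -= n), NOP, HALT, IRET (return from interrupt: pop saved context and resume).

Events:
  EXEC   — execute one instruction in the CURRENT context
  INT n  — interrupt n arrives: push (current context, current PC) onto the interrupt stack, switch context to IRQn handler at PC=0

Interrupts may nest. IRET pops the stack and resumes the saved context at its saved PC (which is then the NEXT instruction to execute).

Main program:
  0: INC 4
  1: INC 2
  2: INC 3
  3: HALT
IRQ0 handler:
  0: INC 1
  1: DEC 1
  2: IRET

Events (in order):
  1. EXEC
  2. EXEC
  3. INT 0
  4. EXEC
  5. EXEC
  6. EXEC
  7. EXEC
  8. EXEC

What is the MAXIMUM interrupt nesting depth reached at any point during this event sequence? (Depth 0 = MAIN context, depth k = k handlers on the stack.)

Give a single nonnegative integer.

Answer: 1

Derivation:
Event 1 (EXEC): [MAIN] PC=0: INC 4 -> ACC=4 [depth=0]
Event 2 (EXEC): [MAIN] PC=1: INC 2 -> ACC=6 [depth=0]
Event 3 (INT 0): INT 0 arrives: push (MAIN, PC=2), enter IRQ0 at PC=0 (depth now 1) [depth=1]
Event 4 (EXEC): [IRQ0] PC=0: INC 1 -> ACC=7 [depth=1]
Event 5 (EXEC): [IRQ0] PC=1: DEC 1 -> ACC=6 [depth=1]
Event 6 (EXEC): [IRQ0] PC=2: IRET -> resume MAIN at PC=2 (depth now 0) [depth=0]
Event 7 (EXEC): [MAIN] PC=2: INC 3 -> ACC=9 [depth=0]
Event 8 (EXEC): [MAIN] PC=3: HALT [depth=0]
Max depth observed: 1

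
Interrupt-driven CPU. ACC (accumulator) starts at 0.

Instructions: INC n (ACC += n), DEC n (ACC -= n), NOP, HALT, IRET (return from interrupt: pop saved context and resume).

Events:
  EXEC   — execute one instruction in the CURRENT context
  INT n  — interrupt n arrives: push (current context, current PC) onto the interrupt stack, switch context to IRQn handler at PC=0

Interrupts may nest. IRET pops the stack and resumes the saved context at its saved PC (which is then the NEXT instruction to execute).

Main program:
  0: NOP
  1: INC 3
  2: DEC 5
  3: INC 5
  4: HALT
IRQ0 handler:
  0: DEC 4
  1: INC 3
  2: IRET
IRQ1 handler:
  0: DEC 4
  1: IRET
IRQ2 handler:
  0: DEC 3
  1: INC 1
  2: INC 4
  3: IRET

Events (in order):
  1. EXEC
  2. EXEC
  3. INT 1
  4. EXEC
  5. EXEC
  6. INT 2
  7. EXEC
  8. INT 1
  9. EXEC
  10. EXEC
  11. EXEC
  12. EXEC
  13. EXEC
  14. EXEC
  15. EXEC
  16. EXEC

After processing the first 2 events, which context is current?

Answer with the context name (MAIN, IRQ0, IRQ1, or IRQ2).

Event 1 (EXEC): [MAIN] PC=0: NOP
Event 2 (EXEC): [MAIN] PC=1: INC 3 -> ACC=3

Answer: MAIN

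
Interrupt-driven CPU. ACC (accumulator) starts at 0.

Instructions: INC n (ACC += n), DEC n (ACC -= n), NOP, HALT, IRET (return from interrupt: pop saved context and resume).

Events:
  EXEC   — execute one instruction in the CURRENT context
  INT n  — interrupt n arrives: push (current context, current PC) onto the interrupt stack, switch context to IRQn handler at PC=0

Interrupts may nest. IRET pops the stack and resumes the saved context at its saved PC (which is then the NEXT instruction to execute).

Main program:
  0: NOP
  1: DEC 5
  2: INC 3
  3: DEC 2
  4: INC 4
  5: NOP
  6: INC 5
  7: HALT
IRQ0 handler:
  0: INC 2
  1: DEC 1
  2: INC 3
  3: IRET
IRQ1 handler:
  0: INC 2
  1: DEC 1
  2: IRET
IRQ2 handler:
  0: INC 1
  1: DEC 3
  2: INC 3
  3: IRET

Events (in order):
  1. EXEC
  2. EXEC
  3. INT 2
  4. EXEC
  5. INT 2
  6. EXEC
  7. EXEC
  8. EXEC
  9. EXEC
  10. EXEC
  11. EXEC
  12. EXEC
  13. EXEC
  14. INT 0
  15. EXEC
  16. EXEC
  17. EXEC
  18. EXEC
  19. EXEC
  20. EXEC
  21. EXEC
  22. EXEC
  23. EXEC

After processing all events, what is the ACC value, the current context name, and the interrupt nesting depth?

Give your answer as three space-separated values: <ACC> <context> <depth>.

Answer: 11 MAIN 0

Derivation:
Event 1 (EXEC): [MAIN] PC=0: NOP
Event 2 (EXEC): [MAIN] PC=1: DEC 5 -> ACC=-5
Event 3 (INT 2): INT 2 arrives: push (MAIN, PC=2), enter IRQ2 at PC=0 (depth now 1)
Event 4 (EXEC): [IRQ2] PC=0: INC 1 -> ACC=-4
Event 5 (INT 2): INT 2 arrives: push (IRQ2, PC=1), enter IRQ2 at PC=0 (depth now 2)
Event 6 (EXEC): [IRQ2] PC=0: INC 1 -> ACC=-3
Event 7 (EXEC): [IRQ2] PC=1: DEC 3 -> ACC=-6
Event 8 (EXEC): [IRQ2] PC=2: INC 3 -> ACC=-3
Event 9 (EXEC): [IRQ2] PC=3: IRET -> resume IRQ2 at PC=1 (depth now 1)
Event 10 (EXEC): [IRQ2] PC=1: DEC 3 -> ACC=-6
Event 11 (EXEC): [IRQ2] PC=2: INC 3 -> ACC=-3
Event 12 (EXEC): [IRQ2] PC=3: IRET -> resume MAIN at PC=2 (depth now 0)
Event 13 (EXEC): [MAIN] PC=2: INC 3 -> ACC=0
Event 14 (INT 0): INT 0 arrives: push (MAIN, PC=3), enter IRQ0 at PC=0 (depth now 1)
Event 15 (EXEC): [IRQ0] PC=0: INC 2 -> ACC=2
Event 16 (EXEC): [IRQ0] PC=1: DEC 1 -> ACC=1
Event 17 (EXEC): [IRQ0] PC=2: INC 3 -> ACC=4
Event 18 (EXEC): [IRQ0] PC=3: IRET -> resume MAIN at PC=3 (depth now 0)
Event 19 (EXEC): [MAIN] PC=3: DEC 2 -> ACC=2
Event 20 (EXEC): [MAIN] PC=4: INC 4 -> ACC=6
Event 21 (EXEC): [MAIN] PC=5: NOP
Event 22 (EXEC): [MAIN] PC=6: INC 5 -> ACC=11
Event 23 (EXEC): [MAIN] PC=7: HALT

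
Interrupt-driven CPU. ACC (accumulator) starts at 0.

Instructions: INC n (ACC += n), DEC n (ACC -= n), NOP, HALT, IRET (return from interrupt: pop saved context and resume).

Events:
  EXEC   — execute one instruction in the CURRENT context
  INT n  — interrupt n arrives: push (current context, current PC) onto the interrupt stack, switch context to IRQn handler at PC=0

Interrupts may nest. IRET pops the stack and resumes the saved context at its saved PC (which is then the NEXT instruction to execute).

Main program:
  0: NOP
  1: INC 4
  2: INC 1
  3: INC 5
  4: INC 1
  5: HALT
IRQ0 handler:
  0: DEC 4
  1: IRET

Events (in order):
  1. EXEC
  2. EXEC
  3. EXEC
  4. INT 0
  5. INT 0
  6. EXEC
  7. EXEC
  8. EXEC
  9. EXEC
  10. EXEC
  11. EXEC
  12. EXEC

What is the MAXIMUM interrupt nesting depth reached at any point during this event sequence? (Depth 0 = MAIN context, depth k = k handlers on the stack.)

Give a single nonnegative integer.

Event 1 (EXEC): [MAIN] PC=0: NOP [depth=0]
Event 2 (EXEC): [MAIN] PC=1: INC 4 -> ACC=4 [depth=0]
Event 3 (EXEC): [MAIN] PC=2: INC 1 -> ACC=5 [depth=0]
Event 4 (INT 0): INT 0 arrives: push (MAIN, PC=3), enter IRQ0 at PC=0 (depth now 1) [depth=1]
Event 5 (INT 0): INT 0 arrives: push (IRQ0, PC=0), enter IRQ0 at PC=0 (depth now 2) [depth=2]
Event 6 (EXEC): [IRQ0] PC=0: DEC 4 -> ACC=1 [depth=2]
Event 7 (EXEC): [IRQ0] PC=1: IRET -> resume IRQ0 at PC=0 (depth now 1) [depth=1]
Event 8 (EXEC): [IRQ0] PC=0: DEC 4 -> ACC=-3 [depth=1]
Event 9 (EXEC): [IRQ0] PC=1: IRET -> resume MAIN at PC=3 (depth now 0) [depth=0]
Event 10 (EXEC): [MAIN] PC=3: INC 5 -> ACC=2 [depth=0]
Event 11 (EXEC): [MAIN] PC=4: INC 1 -> ACC=3 [depth=0]
Event 12 (EXEC): [MAIN] PC=5: HALT [depth=0]
Max depth observed: 2

Answer: 2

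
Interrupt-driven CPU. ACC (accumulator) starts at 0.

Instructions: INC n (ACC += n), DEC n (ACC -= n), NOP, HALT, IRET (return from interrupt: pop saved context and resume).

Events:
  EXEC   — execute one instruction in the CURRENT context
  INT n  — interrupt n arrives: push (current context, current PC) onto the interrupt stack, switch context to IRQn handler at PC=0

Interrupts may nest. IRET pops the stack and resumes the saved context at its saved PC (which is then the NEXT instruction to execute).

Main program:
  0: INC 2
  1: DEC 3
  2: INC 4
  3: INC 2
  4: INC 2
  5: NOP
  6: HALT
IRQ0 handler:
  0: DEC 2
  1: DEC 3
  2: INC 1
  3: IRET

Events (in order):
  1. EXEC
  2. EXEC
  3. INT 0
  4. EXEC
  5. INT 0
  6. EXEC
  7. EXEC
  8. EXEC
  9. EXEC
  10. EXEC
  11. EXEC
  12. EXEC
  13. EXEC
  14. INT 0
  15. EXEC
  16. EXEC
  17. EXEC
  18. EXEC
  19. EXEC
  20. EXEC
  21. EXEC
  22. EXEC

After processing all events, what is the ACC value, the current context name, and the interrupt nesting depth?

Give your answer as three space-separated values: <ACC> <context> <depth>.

Answer: -5 MAIN 0

Derivation:
Event 1 (EXEC): [MAIN] PC=0: INC 2 -> ACC=2
Event 2 (EXEC): [MAIN] PC=1: DEC 3 -> ACC=-1
Event 3 (INT 0): INT 0 arrives: push (MAIN, PC=2), enter IRQ0 at PC=0 (depth now 1)
Event 4 (EXEC): [IRQ0] PC=0: DEC 2 -> ACC=-3
Event 5 (INT 0): INT 0 arrives: push (IRQ0, PC=1), enter IRQ0 at PC=0 (depth now 2)
Event 6 (EXEC): [IRQ0] PC=0: DEC 2 -> ACC=-5
Event 7 (EXEC): [IRQ0] PC=1: DEC 3 -> ACC=-8
Event 8 (EXEC): [IRQ0] PC=2: INC 1 -> ACC=-7
Event 9 (EXEC): [IRQ0] PC=3: IRET -> resume IRQ0 at PC=1 (depth now 1)
Event 10 (EXEC): [IRQ0] PC=1: DEC 3 -> ACC=-10
Event 11 (EXEC): [IRQ0] PC=2: INC 1 -> ACC=-9
Event 12 (EXEC): [IRQ0] PC=3: IRET -> resume MAIN at PC=2 (depth now 0)
Event 13 (EXEC): [MAIN] PC=2: INC 4 -> ACC=-5
Event 14 (INT 0): INT 0 arrives: push (MAIN, PC=3), enter IRQ0 at PC=0 (depth now 1)
Event 15 (EXEC): [IRQ0] PC=0: DEC 2 -> ACC=-7
Event 16 (EXEC): [IRQ0] PC=1: DEC 3 -> ACC=-10
Event 17 (EXEC): [IRQ0] PC=2: INC 1 -> ACC=-9
Event 18 (EXEC): [IRQ0] PC=3: IRET -> resume MAIN at PC=3 (depth now 0)
Event 19 (EXEC): [MAIN] PC=3: INC 2 -> ACC=-7
Event 20 (EXEC): [MAIN] PC=4: INC 2 -> ACC=-5
Event 21 (EXEC): [MAIN] PC=5: NOP
Event 22 (EXEC): [MAIN] PC=6: HALT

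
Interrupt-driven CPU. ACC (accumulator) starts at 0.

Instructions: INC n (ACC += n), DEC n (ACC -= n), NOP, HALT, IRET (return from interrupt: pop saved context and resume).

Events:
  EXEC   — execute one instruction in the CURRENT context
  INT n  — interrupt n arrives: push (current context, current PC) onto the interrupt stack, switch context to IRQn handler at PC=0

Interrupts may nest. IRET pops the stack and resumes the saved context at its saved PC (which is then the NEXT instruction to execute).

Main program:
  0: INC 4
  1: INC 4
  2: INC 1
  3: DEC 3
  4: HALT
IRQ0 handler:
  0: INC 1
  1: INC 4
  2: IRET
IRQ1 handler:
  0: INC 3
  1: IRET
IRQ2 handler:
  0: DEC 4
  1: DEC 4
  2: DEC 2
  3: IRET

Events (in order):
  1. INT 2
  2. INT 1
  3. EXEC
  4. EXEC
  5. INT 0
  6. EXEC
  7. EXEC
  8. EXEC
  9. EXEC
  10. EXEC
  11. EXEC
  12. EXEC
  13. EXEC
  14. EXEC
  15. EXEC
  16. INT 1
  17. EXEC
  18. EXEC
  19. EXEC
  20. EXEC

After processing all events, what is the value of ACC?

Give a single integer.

Event 1 (INT 2): INT 2 arrives: push (MAIN, PC=0), enter IRQ2 at PC=0 (depth now 1)
Event 2 (INT 1): INT 1 arrives: push (IRQ2, PC=0), enter IRQ1 at PC=0 (depth now 2)
Event 3 (EXEC): [IRQ1] PC=0: INC 3 -> ACC=3
Event 4 (EXEC): [IRQ1] PC=1: IRET -> resume IRQ2 at PC=0 (depth now 1)
Event 5 (INT 0): INT 0 arrives: push (IRQ2, PC=0), enter IRQ0 at PC=0 (depth now 2)
Event 6 (EXEC): [IRQ0] PC=0: INC 1 -> ACC=4
Event 7 (EXEC): [IRQ0] PC=1: INC 4 -> ACC=8
Event 8 (EXEC): [IRQ0] PC=2: IRET -> resume IRQ2 at PC=0 (depth now 1)
Event 9 (EXEC): [IRQ2] PC=0: DEC 4 -> ACC=4
Event 10 (EXEC): [IRQ2] PC=1: DEC 4 -> ACC=0
Event 11 (EXEC): [IRQ2] PC=2: DEC 2 -> ACC=-2
Event 12 (EXEC): [IRQ2] PC=3: IRET -> resume MAIN at PC=0 (depth now 0)
Event 13 (EXEC): [MAIN] PC=0: INC 4 -> ACC=2
Event 14 (EXEC): [MAIN] PC=1: INC 4 -> ACC=6
Event 15 (EXEC): [MAIN] PC=2: INC 1 -> ACC=7
Event 16 (INT 1): INT 1 arrives: push (MAIN, PC=3), enter IRQ1 at PC=0 (depth now 1)
Event 17 (EXEC): [IRQ1] PC=0: INC 3 -> ACC=10
Event 18 (EXEC): [IRQ1] PC=1: IRET -> resume MAIN at PC=3 (depth now 0)
Event 19 (EXEC): [MAIN] PC=3: DEC 3 -> ACC=7
Event 20 (EXEC): [MAIN] PC=4: HALT

Answer: 7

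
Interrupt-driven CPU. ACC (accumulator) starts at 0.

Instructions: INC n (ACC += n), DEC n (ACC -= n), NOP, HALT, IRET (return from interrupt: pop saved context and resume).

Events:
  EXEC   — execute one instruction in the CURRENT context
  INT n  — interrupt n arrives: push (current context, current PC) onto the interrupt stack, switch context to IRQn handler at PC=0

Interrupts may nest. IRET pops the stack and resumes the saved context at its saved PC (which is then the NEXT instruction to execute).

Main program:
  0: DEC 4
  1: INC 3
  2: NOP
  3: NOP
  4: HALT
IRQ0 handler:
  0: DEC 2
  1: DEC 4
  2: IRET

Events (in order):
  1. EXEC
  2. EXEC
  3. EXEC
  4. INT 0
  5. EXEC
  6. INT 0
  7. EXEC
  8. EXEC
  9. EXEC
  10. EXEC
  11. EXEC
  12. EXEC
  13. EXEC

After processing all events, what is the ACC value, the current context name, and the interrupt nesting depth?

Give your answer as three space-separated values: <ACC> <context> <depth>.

Event 1 (EXEC): [MAIN] PC=0: DEC 4 -> ACC=-4
Event 2 (EXEC): [MAIN] PC=1: INC 3 -> ACC=-1
Event 3 (EXEC): [MAIN] PC=2: NOP
Event 4 (INT 0): INT 0 arrives: push (MAIN, PC=3), enter IRQ0 at PC=0 (depth now 1)
Event 5 (EXEC): [IRQ0] PC=0: DEC 2 -> ACC=-3
Event 6 (INT 0): INT 0 arrives: push (IRQ0, PC=1), enter IRQ0 at PC=0 (depth now 2)
Event 7 (EXEC): [IRQ0] PC=0: DEC 2 -> ACC=-5
Event 8 (EXEC): [IRQ0] PC=1: DEC 4 -> ACC=-9
Event 9 (EXEC): [IRQ0] PC=2: IRET -> resume IRQ0 at PC=1 (depth now 1)
Event 10 (EXEC): [IRQ0] PC=1: DEC 4 -> ACC=-13
Event 11 (EXEC): [IRQ0] PC=2: IRET -> resume MAIN at PC=3 (depth now 0)
Event 12 (EXEC): [MAIN] PC=3: NOP
Event 13 (EXEC): [MAIN] PC=4: HALT

Answer: -13 MAIN 0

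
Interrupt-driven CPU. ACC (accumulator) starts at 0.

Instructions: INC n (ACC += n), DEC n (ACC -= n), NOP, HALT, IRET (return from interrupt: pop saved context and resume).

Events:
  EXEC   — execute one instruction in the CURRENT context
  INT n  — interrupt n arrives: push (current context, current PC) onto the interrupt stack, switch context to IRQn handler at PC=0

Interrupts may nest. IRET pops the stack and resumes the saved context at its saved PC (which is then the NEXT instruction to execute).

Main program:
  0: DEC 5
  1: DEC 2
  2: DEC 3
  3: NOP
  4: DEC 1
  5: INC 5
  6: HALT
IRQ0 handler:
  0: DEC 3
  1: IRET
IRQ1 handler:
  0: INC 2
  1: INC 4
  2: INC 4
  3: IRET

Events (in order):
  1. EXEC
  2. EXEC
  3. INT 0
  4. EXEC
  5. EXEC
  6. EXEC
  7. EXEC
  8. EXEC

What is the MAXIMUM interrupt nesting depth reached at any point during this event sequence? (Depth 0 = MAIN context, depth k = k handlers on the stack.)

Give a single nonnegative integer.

Event 1 (EXEC): [MAIN] PC=0: DEC 5 -> ACC=-5 [depth=0]
Event 2 (EXEC): [MAIN] PC=1: DEC 2 -> ACC=-7 [depth=0]
Event 3 (INT 0): INT 0 arrives: push (MAIN, PC=2), enter IRQ0 at PC=0 (depth now 1) [depth=1]
Event 4 (EXEC): [IRQ0] PC=0: DEC 3 -> ACC=-10 [depth=1]
Event 5 (EXEC): [IRQ0] PC=1: IRET -> resume MAIN at PC=2 (depth now 0) [depth=0]
Event 6 (EXEC): [MAIN] PC=2: DEC 3 -> ACC=-13 [depth=0]
Event 7 (EXEC): [MAIN] PC=3: NOP [depth=0]
Event 8 (EXEC): [MAIN] PC=4: DEC 1 -> ACC=-14 [depth=0]
Max depth observed: 1

Answer: 1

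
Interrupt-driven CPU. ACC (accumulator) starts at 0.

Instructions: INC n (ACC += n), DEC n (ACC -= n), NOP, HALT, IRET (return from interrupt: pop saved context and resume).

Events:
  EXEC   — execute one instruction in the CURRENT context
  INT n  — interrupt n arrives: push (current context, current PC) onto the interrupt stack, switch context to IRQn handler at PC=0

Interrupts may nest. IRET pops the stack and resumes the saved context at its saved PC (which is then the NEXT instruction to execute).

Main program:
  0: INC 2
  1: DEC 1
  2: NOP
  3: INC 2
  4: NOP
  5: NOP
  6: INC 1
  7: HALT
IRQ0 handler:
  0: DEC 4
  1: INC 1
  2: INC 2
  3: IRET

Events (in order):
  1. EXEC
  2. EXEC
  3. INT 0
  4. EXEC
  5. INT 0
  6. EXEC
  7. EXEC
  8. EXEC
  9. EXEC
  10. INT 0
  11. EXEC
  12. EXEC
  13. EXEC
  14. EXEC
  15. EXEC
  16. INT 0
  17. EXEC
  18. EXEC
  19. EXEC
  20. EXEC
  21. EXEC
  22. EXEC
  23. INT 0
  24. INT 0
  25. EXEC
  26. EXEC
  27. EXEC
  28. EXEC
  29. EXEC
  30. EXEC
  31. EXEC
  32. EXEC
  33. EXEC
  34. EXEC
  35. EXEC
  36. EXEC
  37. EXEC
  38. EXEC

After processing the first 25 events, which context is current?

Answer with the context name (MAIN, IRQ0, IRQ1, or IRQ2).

Event 1 (EXEC): [MAIN] PC=0: INC 2 -> ACC=2
Event 2 (EXEC): [MAIN] PC=1: DEC 1 -> ACC=1
Event 3 (INT 0): INT 0 arrives: push (MAIN, PC=2), enter IRQ0 at PC=0 (depth now 1)
Event 4 (EXEC): [IRQ0] PC=0: DEC 4 -> ACC=-3
Event 5 (INT 0): INT 0 arrives: push (IRQ0, PC=1), enter IRQ0 at PC=0 (depth now 2)
Event 6 (EXEC): [IRQ0] PC=0: DEC 4 -> ACC=-7
Event 7 (EXEC): [IRQ0] PC=1: INC 1 -> ACC=-6
Event 8 (EXEC): [IRQ0] PC=2: INC 2 -> ACC=-4
Event 9 (EXEC): [IRQ0] PC=3: IRET -> resume IRQ0 at PC=1 (depth now 1)
Event 10 (INT 0): INT 0 arrives: push (IRQ0, PC=1), enter IRQ0 at PC=0 (depth now 2)
Event 11 (EXEC): [IRQ0] PC=0: DEC 4 -> ACC=-8
Event 12 (EXEC): [IRQ0] PC=1: INC 1 -> ACC=-7
Event 13 (EXEC): [IRQ0] PC=2: INC 2 -> ACC=-5
Event 14 (EXEC): [IRQ0] PC=3: IRET -> resume IRQ0 at PC=1 (depth now 1)
Event 15 (EXEC): [IRQ0] PC=1: INC 1 -> ACC=-4
Event 16 (INT 0): INT 0 arrives: push (IRQ0, PC=2), enter IRQ0 at PC=0 (depth now 2)
Event 17 (EXEC): [IRQ0] PC=0: DEC 4 -> ACC=-8
Event 18 (EXEC): [IRQ0] PC=1: INC 1 -> ACC=-7
Event 19 (EXEC): [IRQ0] PC=2: INC 2 -> ACC=-5
Event 20 (EXEC): [IRQ0] PC=3: IRET -> resume IRQ0 at PC=2 (depth now 1)
Event 21 (EXEC): [IRQ0] PC=2: INC 2 -> ACC=-3
Event 22 (EXEC): [IRQ0] PC=3: IRET -> resume MAIN at PC=2 (depth now 0)
Event 23 (INT 0): INT 0 arrives: push (MAIN, PC=2), enter IRQ0 at PC=0 (depth now 1)
Event 24 (INT 0): INT 0 arrives: push (IRQ0, PC=0), enter IRQ0 at PC=0 (depth now 2)
Event 25 (EXEC): [IRQ0] PC=0: DEC 4 -> ACC=-7

Answer: IRQ0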